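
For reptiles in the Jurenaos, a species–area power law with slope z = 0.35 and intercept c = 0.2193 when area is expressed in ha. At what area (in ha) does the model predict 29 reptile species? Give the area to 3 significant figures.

29 = 0.2193 × A^0.35  ⇒  A^0.35 = 29/0.2193 = 132.2
ln A = ln(132.2) / 0.35 = 4.8846 / 0.35 = 13.9560
A = e^13.9560 ≈ 1150871 ha

1150000 ha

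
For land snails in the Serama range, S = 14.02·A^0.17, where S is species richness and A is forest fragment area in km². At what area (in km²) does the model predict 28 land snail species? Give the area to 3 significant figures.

58.5 km²

28 = 14.02 × A^0.17  ⇒  A^0.17 = 28/14.02 = 1.997
ln A = ln(1.997) / 0.17 = 0.6917 / 0.17 = 4.0689
A = e^4.0689 ≈ 58.49 km²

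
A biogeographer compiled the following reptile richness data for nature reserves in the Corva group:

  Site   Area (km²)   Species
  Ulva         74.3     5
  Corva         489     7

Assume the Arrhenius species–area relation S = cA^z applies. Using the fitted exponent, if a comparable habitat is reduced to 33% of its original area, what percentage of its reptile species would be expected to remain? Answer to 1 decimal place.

82.0%

z = ln(7/5) / ln(489/74.3) = 0.3365 / 1.8843 = 0.1786
S_new/S_old = (A_new/A_old)^z = 0.33^0.1786 = exp(0.1786 × -1.1087) = 0.8204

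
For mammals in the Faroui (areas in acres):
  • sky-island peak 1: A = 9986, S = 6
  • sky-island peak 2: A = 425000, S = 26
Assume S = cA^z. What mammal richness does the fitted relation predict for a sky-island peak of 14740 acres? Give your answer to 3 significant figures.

z = ln(26/6) / ln(425000/9986) = 1.4663 / 3.7509 = 0.3909
c = 6 / 9986^0.3909 = 6 / 36.6 = 0.1639
S₃ = 0.1639 × 14740^0.3909 = 0.1639 × 42.62 ≈ 6.986

6.99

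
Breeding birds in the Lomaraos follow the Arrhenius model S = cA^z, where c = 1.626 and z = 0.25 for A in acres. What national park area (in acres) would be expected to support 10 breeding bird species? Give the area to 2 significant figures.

10 = 1.626 × A^0.25  ⇒  A^0.25 = 10/1.626 = 6.15
ln A = ln(6.15) / 0.25 = 1.8165 / 0.25 = 7.2658
A = e^7.2658 ≈ 1431 acres

1400 acres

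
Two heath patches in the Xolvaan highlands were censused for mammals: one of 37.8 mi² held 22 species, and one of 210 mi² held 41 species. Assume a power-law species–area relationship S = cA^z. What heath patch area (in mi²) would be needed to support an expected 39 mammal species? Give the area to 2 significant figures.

z = ln(41/22) / ln(210/37.8) = 0.6225 / 1.7148 = 0.3630
c = 22 / 37.8^0.3630 = 22 / 3.738 = 5.885
A = (39/5.885)^(1/0.3630) ⇒ ln A = ln(6.627)/0.3630 = 5.2094
A = e^5.2094 ≈ 183 mi²

180 mi²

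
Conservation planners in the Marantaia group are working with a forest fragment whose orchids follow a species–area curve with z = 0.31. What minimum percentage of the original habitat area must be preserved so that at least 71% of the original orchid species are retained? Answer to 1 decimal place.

Need (A_new/A_old)^0.31 = 0.71, so A_new/A_old = 0.71^(1/0.31) = 0.71^3.226
ln(A_new/A_old) = ln 0.71 / 0.31 = -0.3425 / 0.31 = -1.1048
A_new/A_old = e^-1.1048 ≈ 0.3313

33.1%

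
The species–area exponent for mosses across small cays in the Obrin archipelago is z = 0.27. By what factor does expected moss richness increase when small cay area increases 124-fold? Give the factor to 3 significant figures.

3.67

S₂/S₁ = (A₂/A₁)^z = 124^0.27
ln(S₂/S₁) = 0.27 × ln 124 = 0.27 × 4.8203 = 1.3015
S₂/S₁ = e^1.3015 ≈ 3.675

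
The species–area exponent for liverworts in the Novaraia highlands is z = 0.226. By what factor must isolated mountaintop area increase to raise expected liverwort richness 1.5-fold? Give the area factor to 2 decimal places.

(A₂/A₁)^0.226 = 1.5, so A₂/A₁ = 1.5^(1/0.226) = 1.5^4.425
ln(A₂/A₁) = ln 1.5 / 0.226 = 0.4055 / 0.226 = 1.7941
A₂/A₁ = e^1.7941 ≈ 6.014

6.01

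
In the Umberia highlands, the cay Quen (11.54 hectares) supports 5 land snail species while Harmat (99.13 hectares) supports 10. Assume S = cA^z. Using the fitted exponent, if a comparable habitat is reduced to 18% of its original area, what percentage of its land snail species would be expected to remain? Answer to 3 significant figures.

57.5%

z = ln(10/5) / ln(99.13/11.54) = 0.6931 / 2.1506 = 0.3223
S_new/S_old = (A_new/A_old)^z = 0.18^0.3223 = exp(0.3223 × -1.7148) = 0.5754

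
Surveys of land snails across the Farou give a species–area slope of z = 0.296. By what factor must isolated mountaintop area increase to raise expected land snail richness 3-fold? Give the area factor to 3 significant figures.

40.9

(A₂/A₁)^0.296 = 3, so A₂/A₁ = 3^(1/0.296) = 3^3.378
ln(A₂/A₁) = ln 3 / 0.296 = 1.0986 / 0.296 = 3.7115
A₂/A₁ = e^3.7115 ≈ 40.92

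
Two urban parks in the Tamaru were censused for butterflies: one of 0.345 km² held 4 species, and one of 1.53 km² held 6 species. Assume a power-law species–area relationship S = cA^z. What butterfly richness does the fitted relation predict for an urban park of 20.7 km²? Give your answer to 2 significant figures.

z = ln(6/4) / ln(1.53/0.345) = 0.4055 / 1.4895 = 0.2722
c = 4 / 0.345^0.2722 = 4 / 0.7485 = 5.344
S₃ = 5.344 × 20.7^0.2722 = 5.344 × 2.282 ≈ 12.19

12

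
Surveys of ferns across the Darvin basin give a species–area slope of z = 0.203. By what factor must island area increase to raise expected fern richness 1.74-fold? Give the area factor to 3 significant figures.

(A₂/A₁)^0.203 = 1.74, so A₂/A₁ = 1.74^(1/0.203) = 1.74^4.926
ln(A₂/A₁) = ln 1.74 / 0.203 = 0.5539 / 0.203 = 2.7285
A₂/A₁ = e^2.7285 ≈ 15.31

15.3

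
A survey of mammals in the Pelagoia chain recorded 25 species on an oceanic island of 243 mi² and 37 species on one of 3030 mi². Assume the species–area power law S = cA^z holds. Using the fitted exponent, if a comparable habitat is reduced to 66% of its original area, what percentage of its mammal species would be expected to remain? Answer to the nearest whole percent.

94%

z = ln(37/25) / ln(3030/243) = 0.3920 / 2.5233 = 0.1554
S_new/S_old = (A_new/A_old)^z = 0.66^0.1554 = exp(0.1554 × -0.4155) = 0.9375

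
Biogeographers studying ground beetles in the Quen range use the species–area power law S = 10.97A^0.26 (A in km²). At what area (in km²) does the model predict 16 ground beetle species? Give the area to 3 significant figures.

16 = 10.97 × A^0.26  ⇒  A^0.26 = 16/10.97 = 1.459
ln A = ln(1.459) / 0.26 = 0.3774 / 0.26 = 1.4516
A = e^1.4516 ≈ 4.27 km²

4.27 km²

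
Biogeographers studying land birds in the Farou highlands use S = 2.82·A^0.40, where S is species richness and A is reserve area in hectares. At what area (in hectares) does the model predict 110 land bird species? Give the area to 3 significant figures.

110 = 2.82 × A^0.4  ⇒  A^0.4 = 110/2.82 = 39.01
ln A = ln(39.01) / 0.4 = 3.6637 / 0.4 = 9.1594
A = e^9.1594 ≈ 9503 hectares

9500 hectares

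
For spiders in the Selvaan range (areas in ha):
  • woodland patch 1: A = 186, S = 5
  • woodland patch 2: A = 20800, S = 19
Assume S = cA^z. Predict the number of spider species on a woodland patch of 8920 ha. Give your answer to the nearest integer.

15

z = ln(19/5) / ln(20800/186) = 1.3350 / 4.7170 = 0.2830
c = 5 / 186^0.2830 = 5 / 4.389 = 1.139
S₃ = 1.139 × 8920^0.2830 = 1.139 × 13.12 ≈ 14.95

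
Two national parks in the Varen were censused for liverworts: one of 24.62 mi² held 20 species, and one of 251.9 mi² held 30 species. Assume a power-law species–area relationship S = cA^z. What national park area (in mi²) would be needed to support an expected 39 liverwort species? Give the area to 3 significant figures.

z = ln(30/20) / ln(251.9/24.62) = 0.4055 / 2.3255 = 0.1744
c = 20 / 24.62^0.1744 = 20 / 1.748 = 11.44
A = (39/11.44)^(1/0.1744) ⇒ ln A = ln(3.409)/0.1744 = 7.0338
A = e^7.0338 ≈ 1134 mi²

1130 mi²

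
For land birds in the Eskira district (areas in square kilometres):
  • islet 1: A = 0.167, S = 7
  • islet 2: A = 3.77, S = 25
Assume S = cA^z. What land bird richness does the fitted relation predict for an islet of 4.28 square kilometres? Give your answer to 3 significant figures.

26.3

z = ln(25/7) / ln(3.77/0.167) = 1.2730 / 3.1168 = 0.4084
c = 7 / 0.167^0.4084 = 7 / 0.4814 = 14.54
S₃ = 14.54 × 4.28^0.4084 = 14.54 × 1.811 ≈ 26.33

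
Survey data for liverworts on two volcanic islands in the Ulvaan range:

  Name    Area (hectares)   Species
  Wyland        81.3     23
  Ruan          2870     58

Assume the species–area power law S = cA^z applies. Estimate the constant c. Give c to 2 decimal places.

z = ln(S₂/S₁) / ln(A₂/A₁) = ln(58/23) / ln(2870/81.3) = 0.9249 / 3.5639 = 0.2595
c = S₁ / A₁^z = 23 / 81.3^0.2595 = 23 / 3.131 = 7.345

7.35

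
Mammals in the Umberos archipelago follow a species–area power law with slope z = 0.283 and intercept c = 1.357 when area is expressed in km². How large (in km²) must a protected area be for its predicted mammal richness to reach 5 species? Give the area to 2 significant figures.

100 km²

5 = 1.357 × A^0.283  ⇒  A^0.283 = 5/1.357 = 3.685
ln A = ln(3.685) / 0.283 = 1.3042 / 0.283 = 4.6083
A = e^4.6083 ≈ 100.3 km²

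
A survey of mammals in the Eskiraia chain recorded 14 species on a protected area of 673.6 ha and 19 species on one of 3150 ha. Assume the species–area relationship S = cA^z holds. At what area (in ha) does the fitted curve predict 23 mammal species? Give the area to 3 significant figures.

8270 ha

z = ln(19/14) / ln(3150/673.6) = 0.3054 / 1.5425 = 0.1980
c = 14 / 673.6^0.1980 = 14 / 3.63 = 3.856
A = (23/3.856)^(1/0.1980) ⇒ ln A = ln(5.964)/0.1980 = 9.0202
A = e^9.0202 ≈ 8268 ha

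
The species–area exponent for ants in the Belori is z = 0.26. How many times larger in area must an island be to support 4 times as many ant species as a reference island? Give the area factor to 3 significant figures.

(A₂/A₁)^0.26 = 4, so A₂/A₁ = 4^(1/0.26) = 4^3.846
ln(A₂/A₁) = ln 4 / 0.26 = 1.3863 / 0.26 = 5.3319
A₂/A₁ = e^5.3319 ≈ 206.8

207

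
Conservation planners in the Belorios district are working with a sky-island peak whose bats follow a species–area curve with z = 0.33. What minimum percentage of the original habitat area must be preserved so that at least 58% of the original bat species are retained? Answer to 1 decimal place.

Need (A_new/A_old)^0.33 = 0.58, so A_new/A_old = 0.58^(1/0.33) = 0.58^3.03
ln(A_new/A_old) = ln 0.58 / 0.33 = -0.5447 / 0.33 = -1.6507
A_new/A_old = e^-1.6507 ≈ 0.1919

19.2%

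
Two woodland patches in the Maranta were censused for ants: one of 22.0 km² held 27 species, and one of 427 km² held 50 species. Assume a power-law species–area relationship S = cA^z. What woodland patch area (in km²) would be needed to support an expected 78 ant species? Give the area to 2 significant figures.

z = ln(50/27) / ln(427/22) = 0.6162 / 2.9657 = 0.2078
c = 27 / 22^0.2078 = 27 / 1.901 = 14.21
A = (78/14.21)^(1/0.2078) ⇒ ln A = ln(5.491)/0.2078 = 8.1971
A = e^8.1971 ≈ 3630 km²

3600 km²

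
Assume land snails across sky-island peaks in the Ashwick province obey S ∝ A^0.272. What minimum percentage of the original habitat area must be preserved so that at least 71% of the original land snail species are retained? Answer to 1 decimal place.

Need (A_new/A_old)^0.272 = 0.71, so A_new/A_old = 0.71^(1/0.272) = 0.71^3.676
ln(A_new/A_old) = ln 0.71 / 0.272 = -0.3425 / 0.272 = -1.2592
A_new/A_old = e^-1.2592 ≈ 0.2839

28.4%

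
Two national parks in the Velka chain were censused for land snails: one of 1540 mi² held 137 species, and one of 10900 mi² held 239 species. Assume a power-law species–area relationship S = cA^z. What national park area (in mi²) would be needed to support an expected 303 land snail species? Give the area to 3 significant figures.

z = ln(239/137) / ln(10900/1540) = 0.5565 / 1.9570 = 0.2844
c = 137 / 1540^0.2844 = 137 / 8.061 = 17
A = (303/17)^(1/0.2844) ⇒ ln A = ln(17.83)/0.2844 = 10.1309
A = e^10.1309 ≈ 25108 mi²

25100 mi²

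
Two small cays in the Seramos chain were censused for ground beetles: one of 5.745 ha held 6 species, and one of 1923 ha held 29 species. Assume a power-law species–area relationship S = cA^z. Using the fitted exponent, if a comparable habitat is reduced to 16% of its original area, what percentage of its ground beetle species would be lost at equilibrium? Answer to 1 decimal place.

39.1%

z = ln(29/6) / ln(1923/5.745) = 1.5755 / 5.8133 = 0.2710
S_new/S_old = (A_new/A_old)^z = 0.16^0.2710 = exp(0.2710 × -1.8326) = 0.6086
Fraction lost = 1 − 0.6086 = 0.3914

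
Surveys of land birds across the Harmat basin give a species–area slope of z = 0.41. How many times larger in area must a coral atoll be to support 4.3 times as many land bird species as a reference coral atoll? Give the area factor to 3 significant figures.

(A₂/A₁)^0.41 = 4.3, so A₂/A₁ = 4.3^(1/0.41) = 4.3^2.439
ln(A₂/A₁) = ln 4.3 / 0.41 = 1.4586 / 0.41 = 3.5576
A₂/A₁ = e^3.5576 ≈ 35.08

35.1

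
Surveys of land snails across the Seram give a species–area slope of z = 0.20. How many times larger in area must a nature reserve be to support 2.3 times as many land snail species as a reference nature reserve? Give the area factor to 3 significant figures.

64.4

(A₂/A₁)^0.2 = 2.3, so A₂/A₁ = 2.3^(1/0.2) = 2.3^5
ln(A₂/A₁) = ln 2.3 / 0.2 = 0.8329 / 0.2 = 4.1645
A₂/A₁ = e^4.1645 ≈ 64.36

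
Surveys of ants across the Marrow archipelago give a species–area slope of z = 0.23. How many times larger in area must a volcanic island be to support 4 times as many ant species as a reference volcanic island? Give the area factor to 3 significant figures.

415

(A₂/A₁)^0.23 = 4, so A₂/A₁ = 4^(1/0.23) = 4^4.348
ln(A₂/A₁) = ln 4 / 0.23 = 1.3863 / 0.23 = 6.0274
A₂/A₁ = e^6.0274 ≈ 414.6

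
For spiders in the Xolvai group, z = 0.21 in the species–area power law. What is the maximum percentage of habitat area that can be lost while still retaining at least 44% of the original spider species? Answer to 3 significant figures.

Need (A_new/A_old)^0.21 = 0.44, so A_new/A_old = 0.44^(1/0.21) = 0.44^4.762
ln(A_new/A_old) = ln 0.44 / 0.21 = -0.8210 / 0.21 = -3.9094
A_new/A_old = e^-3.9094 ≈ 0.02005
Fraction that can be lost = 1 − 0.02005 = 0.9799

98.0%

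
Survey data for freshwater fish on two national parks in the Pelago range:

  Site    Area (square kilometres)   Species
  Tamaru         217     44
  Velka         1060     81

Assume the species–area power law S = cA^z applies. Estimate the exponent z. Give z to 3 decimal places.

Taking logs: ln S = ln c + z ln A, so z = (ln S₂ − ln S₁)/(ln A₂ − ln A₁).
z = ln(81/44) / ln(1060/217) = ln(1.841) / ln(4.885) = 0.6103 / 1.5861 = 0.3847

0.385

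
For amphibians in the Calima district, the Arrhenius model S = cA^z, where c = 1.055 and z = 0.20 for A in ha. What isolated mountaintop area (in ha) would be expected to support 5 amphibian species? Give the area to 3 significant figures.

2390 ha

5 = 1.055 × A^0.2  ⇒  A^0.2 = 5/1.055 = 4.739
ln A = ln(4.739) / 0.2 = 1.5559 / 0.2 = 7.7795
A = e^7.7795 ≈ 2391 ha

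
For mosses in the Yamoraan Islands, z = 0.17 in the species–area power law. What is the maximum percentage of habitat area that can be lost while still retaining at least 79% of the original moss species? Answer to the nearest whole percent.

Need (A_new/A_old)^0.17 = 0.79, so A_new/A_old = 0.79^(1/0.17) = 0.79^5.882
ln(A_new/A_old) = ln 0.79 / 0.17 = -0.2357 / 0.17 = -1.3866
A_new/A_old = e^-1.3866 ≈ 0.2499
Fraction that can be lost = 1 − 0.2499 = 0.7501

75%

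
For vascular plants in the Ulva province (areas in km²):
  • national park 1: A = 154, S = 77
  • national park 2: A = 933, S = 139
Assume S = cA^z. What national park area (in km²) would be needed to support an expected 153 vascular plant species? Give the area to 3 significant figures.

1250 km²

z = ln(139/77) / ln(933/154) = 0.5907 / 1.8015 = 0.3279
c = 77 / 154^0.3279 = 77 / 5.215 = 14.77
A = (153/14.77)^(1/0.3279) ⇒ ln A = ln(10.36)/0.3279 = 7.1311
A = e^7.1311 ≈ 1250 km²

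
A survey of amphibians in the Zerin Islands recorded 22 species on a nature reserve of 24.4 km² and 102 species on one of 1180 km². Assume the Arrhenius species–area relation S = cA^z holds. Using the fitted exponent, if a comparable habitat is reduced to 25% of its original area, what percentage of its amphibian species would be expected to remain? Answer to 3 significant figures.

z = ln(102/22) / ln(1180/24.4) = 1.5339 / 3.8787 = 0.3955
S_new/S_old = (A_new/A_old)^z = 0.25^0.3955 = exp(0.3955 × -1.3863) = 0.578

57.8%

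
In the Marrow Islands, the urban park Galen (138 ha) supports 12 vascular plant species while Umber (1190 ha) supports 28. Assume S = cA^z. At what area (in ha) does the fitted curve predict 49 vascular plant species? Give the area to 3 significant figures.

4940 ha

z = ln(28/12) / ln(1190/138) = 0.8473 / 2.1545 = 0.3933
c = 12 / 138^0.3933 = 12 / 6.943 = 1.728
A = (49/1.728)^(1/0.3933) ⇒ ln A = ln(28.35)/0.3933 = 8.5047
A = e^8.5047 ≈ 4938 ha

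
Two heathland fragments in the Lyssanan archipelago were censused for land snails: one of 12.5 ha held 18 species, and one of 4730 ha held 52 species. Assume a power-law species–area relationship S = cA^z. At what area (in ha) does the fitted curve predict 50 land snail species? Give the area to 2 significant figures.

z = ln(52/18) / ln(4730/12.5) = 1.0609 / 5.9360 = 0.1787
c = 18 / 12.5^0.1787 = 18 / 1.571 = 11.46
A = (50/11.46)^(1/0.1787) ⇒ ln A = ln(4.363)/0.1787 = 8.2422
A = e^8.2422 ≈ 3798 ha

3800 ha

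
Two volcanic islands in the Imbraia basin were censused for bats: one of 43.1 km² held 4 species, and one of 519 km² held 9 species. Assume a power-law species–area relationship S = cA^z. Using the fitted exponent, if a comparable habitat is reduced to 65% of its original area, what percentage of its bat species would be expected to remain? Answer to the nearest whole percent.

z = ln(9/4) / ln(519/43.1) = 0.8109 / 2.4884 = 0.3259
S_new/S_old = (A_new/A_old)^z = 0.65^0.3259 = exp(0.3259 × -0.4308) = 0.869

87%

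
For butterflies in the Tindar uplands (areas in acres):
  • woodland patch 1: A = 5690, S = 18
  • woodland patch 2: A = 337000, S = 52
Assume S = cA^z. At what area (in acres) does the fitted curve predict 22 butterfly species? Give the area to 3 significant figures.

12300 acres

z = ln(52/18) / ln(337000/5690) = 1.0609 / 4.0814 = 0.2599
c = 18 / 5690^0.2599 = 18 / 9.464 = 1.902
A = (22/1.902)^(1/0.2599) ⇒ ln A = ln(11.57)/0.2599 = 9.4185
A = e^9.4185 ≈ 12314 acres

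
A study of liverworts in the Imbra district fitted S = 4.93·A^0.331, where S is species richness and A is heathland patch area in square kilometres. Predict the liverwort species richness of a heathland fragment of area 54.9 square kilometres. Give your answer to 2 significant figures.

S = 4.93 × 54.9^0.331 = 4.93 × 3.765 ≈ 18.56

19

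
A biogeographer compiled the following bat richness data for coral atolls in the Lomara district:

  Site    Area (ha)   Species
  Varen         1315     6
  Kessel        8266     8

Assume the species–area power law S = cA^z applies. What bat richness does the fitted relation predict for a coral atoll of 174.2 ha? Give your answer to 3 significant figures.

z = ln(8/6) / ln(8266/1315) = 0.2877 / 1.8383 = 0.1565
c = 6 / 1315^0.1565 = 6 / 3.077 = 1.95
S₃ = 1.95 × 174.2^0.1565 = 1.95 × 2.242 ≈ 4.373

4.37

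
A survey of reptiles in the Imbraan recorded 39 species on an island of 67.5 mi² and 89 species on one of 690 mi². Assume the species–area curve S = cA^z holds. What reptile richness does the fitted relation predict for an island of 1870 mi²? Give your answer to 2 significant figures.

130

z = ln(89/39) / ln(690/67.5) = 0.8251 / 2.3246 = 0.3549
c = 39 / 67.5^0.3549 = 39 / 4.46 = 8.745
S₃ = 8.745 × 1870^0.3549 = 8.745 × 14.5 ≈ 126.8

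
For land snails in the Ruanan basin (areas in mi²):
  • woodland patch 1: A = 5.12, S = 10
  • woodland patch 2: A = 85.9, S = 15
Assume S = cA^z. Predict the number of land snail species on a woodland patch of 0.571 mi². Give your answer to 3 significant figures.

z = ln(15/10) / ln(85.9/5.12) = 0.4055 / 2.8200 = 0.1438
c = 10 / 5.12^0.1438 = 10 / 1.265 = 7.907
S₃ = 7.907 × 0.571^0.1438 = 7.907 × 0.9226 ≈ 7.295

7.30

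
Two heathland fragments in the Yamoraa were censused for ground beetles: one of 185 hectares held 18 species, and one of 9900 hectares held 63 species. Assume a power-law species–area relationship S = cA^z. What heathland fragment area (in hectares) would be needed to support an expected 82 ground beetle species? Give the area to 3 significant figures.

22900 hectares

z = ln(63/18) / ln(9900/185) = 1.2528 / 3.9799 = 0.3148
c = 18 / 185^0.3148 = 18 / 5.172 = 3.48
A = (82/3.48)^(1/0.3148) ⇒ ln A = ln(23.56)/0.3148 = 10.0377
A = e^10.0377 ≈ 22872 hectares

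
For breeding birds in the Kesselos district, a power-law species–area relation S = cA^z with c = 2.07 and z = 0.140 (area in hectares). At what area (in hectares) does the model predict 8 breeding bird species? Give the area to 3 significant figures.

8 = 2.07 × A^0.14  ⇒  A^0.14 = 8/2.07 = 3.865
ln A = ln(3.865) / 0.14 = 1.3519 / 0.14 = 9.6564
A = e^9.6564 ≈ 15621 hectares

15600 hectares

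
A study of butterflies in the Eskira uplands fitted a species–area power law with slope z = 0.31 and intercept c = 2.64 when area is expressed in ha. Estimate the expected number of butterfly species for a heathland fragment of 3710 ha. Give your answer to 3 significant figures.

33.7

S = 2.64 × 3710^0.31 = 2.64 × 12.78 ≈ 33.74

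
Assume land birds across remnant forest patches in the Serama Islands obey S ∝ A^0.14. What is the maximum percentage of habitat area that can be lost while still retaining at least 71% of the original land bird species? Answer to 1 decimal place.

91.3%

Need (A_new/A_old)^0.14 = 0.71, so A_new/A_old = 0.71^(1/0.14) = 0.71^7.143
ln(A_new/A_old) = ln 0.71 / 0.14 = -0.3425 / 0.14 = -2.4464
A_new/A_old = e^-2.4464 ≈ 0.08661
Fraction that can be lost = 1 − 0.08661 = 0.9134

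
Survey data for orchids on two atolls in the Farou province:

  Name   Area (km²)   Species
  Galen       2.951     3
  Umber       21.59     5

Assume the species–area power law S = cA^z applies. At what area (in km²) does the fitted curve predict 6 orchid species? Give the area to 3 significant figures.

43.9 km²

z = ln(5/3) / ln(21.59/2.951) = 0.5108 / 1.9901 = 0.2567
c = 3 / 2.951^0.2567 = 3 / 1.32 = 2.272
A = (6/2.272)^(1/0.2567) ⇒ ln A = ln(2.64)/0.2567 = 3.7825
A = e^3.7825 ≈ 43.93 km²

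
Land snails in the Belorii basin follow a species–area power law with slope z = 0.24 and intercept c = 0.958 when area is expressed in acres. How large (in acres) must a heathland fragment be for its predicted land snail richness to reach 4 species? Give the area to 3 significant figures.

386 acres

4 = 0.958 × A^0.24  ⇒  A^0.24 = 4/0.958 = 4.175
ln A = ln(4.175) / 0.24 = 1.4292 / 0.24 = 5.9550
A = e^5.9550 ≈ 385.7 acres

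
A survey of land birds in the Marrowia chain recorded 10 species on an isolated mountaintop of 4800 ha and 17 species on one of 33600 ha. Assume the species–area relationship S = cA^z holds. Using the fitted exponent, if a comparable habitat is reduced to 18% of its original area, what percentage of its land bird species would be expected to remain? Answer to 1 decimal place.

62.6%

z = ln(17/10) / ln(33600/4800) = 0.5306 / 1.9459 = 0.2727
S_new/S_old = (A_new/A_old)^z = 0.18^0.2727 = exp(0.2727 × -1.7148) = 0.6265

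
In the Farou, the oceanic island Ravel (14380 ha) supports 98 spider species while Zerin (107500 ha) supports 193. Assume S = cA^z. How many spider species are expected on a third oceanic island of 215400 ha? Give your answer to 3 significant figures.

z = ln(193/98) / ln(107500/14380) = 0.6777 / 2.0117 = 0.3369
c = 98 / 14380^0.3369 = 98 / 25.16 = 3.895
S₃ = 3.895 × 215400^0.3369 = 3.895 × 62.63 ≈ 243.9

244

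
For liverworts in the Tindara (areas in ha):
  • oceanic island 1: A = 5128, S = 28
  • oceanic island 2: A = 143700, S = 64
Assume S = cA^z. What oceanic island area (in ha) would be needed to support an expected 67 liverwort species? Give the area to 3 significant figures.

z = ln(64/28) / ln(143700/5128) = 0.8267 / 3.3330 = 0.2480
c = 28 / 5128^0.2480 = 28 / 8.321 = 3.365
A = (67/3.365)^(1/0.2480) ⇒ ln A = ln(19.91)/0.2480 = 12.0602
A = e^12.0602 ≈ 172850 ha

173000 ha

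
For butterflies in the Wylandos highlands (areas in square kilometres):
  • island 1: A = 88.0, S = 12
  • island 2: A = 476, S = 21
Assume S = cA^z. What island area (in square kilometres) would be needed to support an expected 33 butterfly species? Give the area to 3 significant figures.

1860 square kilometres

z = ln(21/12) / ln(476/88) = 0.5596 / 1.6881 = 0.3315
c = 12 / 88^0.3315 = 12 / 4.412 = 2.72
A = (33/2.72)^(1/0.3315) ⇒ ln A = ln(12.13)/0.3315 = 7.5288
A = e^7.5288 ≈ 1861 square kilometres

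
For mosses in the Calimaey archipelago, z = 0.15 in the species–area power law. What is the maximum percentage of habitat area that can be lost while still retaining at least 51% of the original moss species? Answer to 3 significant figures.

98.9%

Need (A_new/A_old)^0.15 = 0.51, so A_new/A_old = 0.51^(1/0.15) = 0.51^6.667
ln(A_new/A_old) = ln 0.51 / 0.15 = -0.6733 / 0.15 = -4.4890
A_new/A_old = e^-4.4890 ≈ 0.01123
Fraction that can be lost = 1 − 0.01123 = 0.9888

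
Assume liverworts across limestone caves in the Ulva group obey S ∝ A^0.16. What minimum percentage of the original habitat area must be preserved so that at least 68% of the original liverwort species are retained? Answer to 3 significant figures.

8.98%

Need (A_new/A_old)^0.16 = 0.68, so A_new/A_old = 0.68^(1/0.16) = 0.68^6.25
ln(A_new/A_old) = ln 0.68 / 0.16 = -0.3857 / 0.16 = -2.4104
A_new/A_old = e^-2.4104 ≈ 0.08978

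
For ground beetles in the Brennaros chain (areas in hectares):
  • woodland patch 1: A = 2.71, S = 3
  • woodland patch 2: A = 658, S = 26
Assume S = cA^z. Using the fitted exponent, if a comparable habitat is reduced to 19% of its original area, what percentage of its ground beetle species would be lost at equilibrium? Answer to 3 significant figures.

48.0%

z = ln(26/3) / ln(658/2.71) = 2.1595 / 5.4923 = 0.3932
S_new/S_old = (A_new/A_old)^z = 0.19^0.3932 = exp(0.3932 × -1.6607) = 0.5205
Fraction lost = 1 − 0.5205 = 0.4795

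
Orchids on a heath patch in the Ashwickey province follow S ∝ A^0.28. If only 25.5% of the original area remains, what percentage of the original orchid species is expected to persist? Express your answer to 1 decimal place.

68.2%

S_new/S_old = (A_new/A_old)^z = 0.255^0.28
= exp(0.28 × ln 0.255) = exp(0.28 × -1.3665) = exp(-0.3826) ≈ 0.6821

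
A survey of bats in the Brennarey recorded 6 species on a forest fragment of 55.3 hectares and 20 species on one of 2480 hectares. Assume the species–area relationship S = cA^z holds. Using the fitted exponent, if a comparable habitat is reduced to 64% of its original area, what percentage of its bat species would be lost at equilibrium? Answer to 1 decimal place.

13.2%

z = ln(20/6) / ln(2480/55.3) = 1.2040 / 3.8032 = 0.3166
S_new/S_old = (A_new/A_old)^z = 0.64^0.3166 = exp(0.3166 × -0.4463) = 0.8682
Fraction lost = 1 − 0.8682 = 0.1318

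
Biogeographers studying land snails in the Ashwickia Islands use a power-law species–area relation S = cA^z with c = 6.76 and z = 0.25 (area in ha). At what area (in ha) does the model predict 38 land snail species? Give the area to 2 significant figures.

1000 ha

38 = 6.76 × A^0.25  ⇒  A^0.25 = 38/6.76 = 5.621
ln A = ln(5.621) / 0.25 = 1.7266 / 0.25 = 6.9063
A = e^6.9063 ≈ 998.5 ha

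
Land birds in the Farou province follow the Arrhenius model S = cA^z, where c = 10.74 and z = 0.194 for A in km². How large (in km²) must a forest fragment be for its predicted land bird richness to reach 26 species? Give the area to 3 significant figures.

95.3 km²

26 = 10.74 × A^0.194  ⇒  A^0.194 = 26/10.74 = 2.421
ln A = ln(2.421) / 0.194 = 0.8841 / 0.194 = 4.5573
A = e^4.5573 ≈ 95.33 km²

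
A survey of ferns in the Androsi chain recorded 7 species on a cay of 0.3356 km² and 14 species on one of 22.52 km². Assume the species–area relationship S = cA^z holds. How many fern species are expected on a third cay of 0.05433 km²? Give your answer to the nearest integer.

5

z = ln(14/7) / ln(22.52/0.3356) = 0.6931 / 4.2062 = 0.1648
c = 7 / 0.3356^0.1648 = 7 / 0.8353 = 8.38
S₃ = 8.38 × 0.05433^0.1648 = 8.38 × 0.6188 ≈ 5.185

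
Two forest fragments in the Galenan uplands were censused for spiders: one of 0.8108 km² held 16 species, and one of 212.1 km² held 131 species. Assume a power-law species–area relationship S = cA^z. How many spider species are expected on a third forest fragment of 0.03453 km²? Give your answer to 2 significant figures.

z = ln(131/16) / ln(212.1/0.8108) = 2.1026 / 5.5668 = 0.3777
c = 16 / 0.8108^0.3777 = 16 / 0.9238 = 17.32
S₃ = 17.32 × 0.03453^0.3777 = 17.32 × 0.2805 ≈ 4.857

4.9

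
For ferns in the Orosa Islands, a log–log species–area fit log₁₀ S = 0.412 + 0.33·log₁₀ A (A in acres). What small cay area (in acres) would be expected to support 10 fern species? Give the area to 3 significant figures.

10 = 2.582 × A^0.33  ⇒  A^0.33 = 10/2.582 = 3.873
ln A = ln(3.873) / 0.33 = 1.3539 / 0.33 = 4.1028
A = e^4.1028 ≈ 60.51 acres

60.5 acres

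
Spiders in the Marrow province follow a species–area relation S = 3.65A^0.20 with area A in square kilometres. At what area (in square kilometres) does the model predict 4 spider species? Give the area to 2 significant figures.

1.6 square kilometres

4 = 3.65 × A^0.2  ⇒  A^0.2 = 4/3.65 = 1.096
ln A = ln(1.096) / 0.2 = 0.0916 / 0.2 = 0.4578
A = e^0.4578 ≈ 1.581 square kilometres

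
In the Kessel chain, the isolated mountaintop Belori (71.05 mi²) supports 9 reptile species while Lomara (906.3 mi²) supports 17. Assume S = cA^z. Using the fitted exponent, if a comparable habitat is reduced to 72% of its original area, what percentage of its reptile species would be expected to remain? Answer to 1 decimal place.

92.1%

z = ln(17/9) / ln(906.3/71.05) = 0.6360 / 2.5460 = 0.2498
S_new/S_old = (A_new/A_old)^z = 0.72^0.2498 = exp(0.2498 × -0.3285) = 0.9212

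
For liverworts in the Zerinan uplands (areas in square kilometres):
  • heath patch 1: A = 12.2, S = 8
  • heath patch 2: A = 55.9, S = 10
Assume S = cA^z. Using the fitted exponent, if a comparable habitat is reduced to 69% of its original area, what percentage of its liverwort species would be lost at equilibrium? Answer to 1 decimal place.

z = ln(10/8) / ln(55.9/12.2) = 0.2231 / 1.5221 = 0.1466
S_new/S_old = (A_new/A_old)^z = 0.69^0.1466 = exp(0.1466 × -0.3711) = 0.9471
Fraction lost = 1 − 0.9471 = 0.05294

5.3%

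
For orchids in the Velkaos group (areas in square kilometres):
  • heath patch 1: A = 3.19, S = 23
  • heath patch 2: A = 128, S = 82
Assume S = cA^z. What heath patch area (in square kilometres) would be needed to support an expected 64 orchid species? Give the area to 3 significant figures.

z = ln(82/23) / ln(128/3.19) = 1.2712 / 3.6920 = 0.3443
c = 23 / 3.19^0.3443 = 23 / 1.491 = 15.43
A = (64/15.43)^(1/0.3443) ⇒ ln A = ln(4.149)/0.3443 = 4.1322
A = e^4.1322 ≈ 62.32 square kilometres

62.3 square kilometres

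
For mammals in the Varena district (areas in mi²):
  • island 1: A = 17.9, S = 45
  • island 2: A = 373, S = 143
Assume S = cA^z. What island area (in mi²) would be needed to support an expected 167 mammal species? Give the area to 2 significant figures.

z = ln(143/45) / ln(373/17.9) = 1.1562 / 3.0368 = 0.3807
c = 45 / 17.9^0.3807 = 45 / 2.999 = 15
A = (167/15)^(1/0.3807) ⇒ ln A = ln(11.13)/0.3807 = 6.3291
A = e^6.3291 ≈ 560.6 mi²

560 mi²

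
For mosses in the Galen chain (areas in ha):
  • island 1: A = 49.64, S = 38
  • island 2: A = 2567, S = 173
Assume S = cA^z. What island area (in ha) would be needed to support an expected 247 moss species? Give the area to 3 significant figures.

6490 ha

z = ln(173/38) / ln(2567/49.64) = 1.5157 / 3.9457 = 0.3841
c = 38 / 49.64^0.3841 = 38 / 4.482 = 8.479
A = (247/8.479)^(1/0.3841) ⇒ ln A = ln(29.13)/0.3841 = 8.7775
A = e^8.7775 ≈ 6487 ha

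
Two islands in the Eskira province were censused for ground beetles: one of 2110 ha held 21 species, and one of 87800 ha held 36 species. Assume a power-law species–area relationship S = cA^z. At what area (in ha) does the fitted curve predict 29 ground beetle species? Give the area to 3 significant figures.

z = ln(36/21) / ln(87800/2110) = 0.5390 / 3.7284 = 0.1446
c = 21 / 2110^0.1446 = 21 / 3.024 = 6.944
A = (29/6.944)^(1/0.1446) ⇒ ln A = ln(4.176)/0.1446 = 9.8871
A = e^9.8871 ≈ 19676 ha

19700 ha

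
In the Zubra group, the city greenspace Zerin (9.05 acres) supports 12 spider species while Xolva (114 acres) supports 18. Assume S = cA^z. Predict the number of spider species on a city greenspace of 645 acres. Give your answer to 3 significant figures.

23.8

z = ln(18/12) / ln(114/9.05) = 0.4055 / 2.5334 = 0.1600
c = 12 / 9.05^0.1600 = 12 / 1.423 = 8.435
S₃ = 8.435 × 645^0.1600 = 8.435 × 2.816 ≈ 23.75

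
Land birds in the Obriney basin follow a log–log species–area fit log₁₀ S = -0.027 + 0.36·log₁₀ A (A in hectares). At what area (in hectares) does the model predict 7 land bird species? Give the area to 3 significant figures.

7 = 0.9397 × A^0.36  ⇒  A^0.36 = 7/0.9397 = 7.449
ln A = ln(7.449) / 0.36 = 2.0081 / 0.36 = 5.5780
A = e^5.5780 ≈ 264.5 hectares

265 hectares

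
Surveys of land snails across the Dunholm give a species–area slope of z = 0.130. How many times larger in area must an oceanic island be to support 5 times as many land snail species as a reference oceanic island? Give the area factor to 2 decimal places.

238063.24

(A₂/A₁)^0.13 = 5, so A₂/A₁ = 5^(1/0.13) = 5^7.692
ln(A₂/A₁) = ln 5 / 0.13 = 1.6094 / 0.13 = 12.3803
A₂/A₁ = e^12.3803 ≈ 238063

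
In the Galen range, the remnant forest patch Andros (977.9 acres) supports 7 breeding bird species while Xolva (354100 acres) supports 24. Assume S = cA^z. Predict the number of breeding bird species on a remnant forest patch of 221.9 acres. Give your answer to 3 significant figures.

z = ln(24/7) / ln(354100/977.9) = 1.2321 / 5.8919 = 0.2091
c = 7 / 977.9^0.2091 = 7 / 4.22 = 1.659
S₃ = 1.659 × 221.9^0.2091 = 1.659 × 3.095 ≈ 5.133

5.13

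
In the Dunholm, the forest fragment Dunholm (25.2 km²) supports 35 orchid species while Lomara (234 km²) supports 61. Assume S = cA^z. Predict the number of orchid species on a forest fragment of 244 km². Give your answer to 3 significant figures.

61.6

z = ln(61/35) / ln(234/25.2) = 0.5555 / 2.2285 = 0.2493
c = 35 / 25.2^0.2493 = 35 / 2.235 = 15.66
S₃ = 15.66 × 244^0.2493 = 15.66 × 3.937 ≈ 61.64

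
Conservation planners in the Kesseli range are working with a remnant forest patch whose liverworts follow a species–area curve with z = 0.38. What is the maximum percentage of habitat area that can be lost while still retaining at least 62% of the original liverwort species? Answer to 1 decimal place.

71.6%

Need (A_new/A_old)^0.38 = 0.62, so A_new/A_old = 0.62^(1/0.38) = 0.62^2.632
ln(A_new/A_old) = ln 0.62 / 0.38 = -0.4780 / 0.38 = -1.2580
A_new/A_old = e^-1.2580 ≈ 0.2842
Fraction that can be lost = 1 − 0.2842 = 0.7158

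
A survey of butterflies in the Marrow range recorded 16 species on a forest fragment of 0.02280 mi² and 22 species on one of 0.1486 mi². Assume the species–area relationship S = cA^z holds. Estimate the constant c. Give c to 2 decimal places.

30.41

z = ln(S₂/S₁) / ln(A₂/A₁) = ln(22/16) / ln(0.1486/0.0228) = 0.3185 / 1.8745 = 0.1699
c = S₁ / A₁^z = 16 / 0.0228^0.1699 = 16 / 0.5261 = 30.41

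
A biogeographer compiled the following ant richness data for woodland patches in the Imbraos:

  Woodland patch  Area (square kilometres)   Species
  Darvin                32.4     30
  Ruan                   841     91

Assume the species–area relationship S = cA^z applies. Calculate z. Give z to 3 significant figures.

0.341

Taking logs: ln S = ln c + z ln A, so z = (ln S₂ − ln S₁)/(ln A₂ − ln A₁).
z = ln(91/30) / ln(841/32.4) = ln(3.033) / ln(25.96) = 1.1097 / 3.2564 = 0.3408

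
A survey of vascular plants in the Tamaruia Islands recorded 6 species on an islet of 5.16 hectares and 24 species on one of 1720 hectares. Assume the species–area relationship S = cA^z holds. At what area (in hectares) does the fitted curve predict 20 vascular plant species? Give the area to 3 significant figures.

801 hectares

z = ln(24/6) / ln(1720/5.16) = 1.3863 / 5.8091 = 0.2386
c = 6 / 5.16^0.2386 = 6 / 1.479 = 4.056
A = (20/4.056)^(1/0.2386) ⇒ ln A = ln(4.931)/0.2386 = 6.6861
A = e^6.6861 ≈ 801.2 hectares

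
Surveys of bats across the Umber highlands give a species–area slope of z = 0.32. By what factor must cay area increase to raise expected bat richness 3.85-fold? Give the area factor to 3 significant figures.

(A₂/A₁)^0.32 = 3.85, so A₂/A₁ = 3.85^(1/0.32) = 3.85^3.125
ln(A₂/A₁) = ln 3.85 / 0.32 = 1.3481 / 0.32 = 4.2127
A₂/A₁ = e^4.2127 ≈ 67.54

67.5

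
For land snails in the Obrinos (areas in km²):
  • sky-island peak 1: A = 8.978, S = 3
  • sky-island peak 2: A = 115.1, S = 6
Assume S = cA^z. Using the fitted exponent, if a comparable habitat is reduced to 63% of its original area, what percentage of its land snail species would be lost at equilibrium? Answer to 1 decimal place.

11.8%

z = ln(6/3) / ln(115.1/8.978) = 0.6931 / 2.5510 = 0.2717
S_new/S_old = (A_new/A_old)^z = 0.63^0.2717 = exp(0.2717 × -0.4620) = 0.882
Fraction lost = 1 − 0.882 = 0.118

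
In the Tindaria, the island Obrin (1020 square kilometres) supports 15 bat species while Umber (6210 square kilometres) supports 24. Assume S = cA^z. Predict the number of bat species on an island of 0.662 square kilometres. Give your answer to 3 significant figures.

2.22

z = ln(24/15) / ln(6210/1020) = 0.4700 / 1.8064 = 0.2602
c = 15 / 1020^0.2602 = 15 / 6.065 = 2.473
S₃ = 2.473 × 0.662^0.2602 = 2.473 × 0.8982 ≈ 2.222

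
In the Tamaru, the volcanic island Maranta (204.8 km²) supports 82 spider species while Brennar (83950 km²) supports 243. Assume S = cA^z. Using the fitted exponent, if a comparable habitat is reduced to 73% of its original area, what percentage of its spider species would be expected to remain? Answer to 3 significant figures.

z = ln(243/82) / ln(83950/204.8) = 1.0863 / 6.0159 = 0.1806
S_new/S_old = (A_new/A_old)^z = 0.73^0.1806 = exp(0.1806 × -0.3147) = 0.9448

94.5%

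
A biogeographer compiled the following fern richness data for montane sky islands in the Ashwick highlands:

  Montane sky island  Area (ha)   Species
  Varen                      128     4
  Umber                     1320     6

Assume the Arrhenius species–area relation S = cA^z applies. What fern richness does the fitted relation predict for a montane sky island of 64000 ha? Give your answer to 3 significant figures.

z = ln(6/4) / ln(1320/128) = 0.4055 / 2.3334 = 0.1738
c = 4 / 128^0.1738 = 4 / 2.324 = 1.721
S₃ = 1.721 × 64000^0.1738 = 1.721 × 6.842 ≈ 11.78

11.8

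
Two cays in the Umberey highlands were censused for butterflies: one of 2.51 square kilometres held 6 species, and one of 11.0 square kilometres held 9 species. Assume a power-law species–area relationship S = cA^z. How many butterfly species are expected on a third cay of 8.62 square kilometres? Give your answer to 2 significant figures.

z = ln(9/6) / ln(11/2.51) = 0.4055 / 1.4776 = 0.2744
c = 6 / 2.51^0.2744 = 6 / 1.287 = 4.661
S₃ = 4.661 × 8.62^0.2744 = 4.661 × 1.806 ≈ 8.418

8.4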